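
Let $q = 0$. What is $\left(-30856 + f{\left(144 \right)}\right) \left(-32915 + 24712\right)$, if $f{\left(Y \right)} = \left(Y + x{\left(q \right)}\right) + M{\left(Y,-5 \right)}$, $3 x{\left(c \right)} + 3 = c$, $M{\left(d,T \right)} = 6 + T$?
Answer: $251930536$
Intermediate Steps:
$x{\left(c \right)} = -1 + \frac{c}{3}$
$f{\left(Y \right)} = Y$ ($f{\left(Y \right)} = \left(Y + \left(-1 + \frac{1}{3} \cdot 0\right)\right) + \left(6 - 5\right) = \left(Y + \left(-1 + 0\right)\right) + 1 = \left(Y - 1\right) + 1 = \left(-1 + Y\right) + 1 = Y$)
$\left(-30856 + f{\left(144 \right)}\right) \left(-32915 + 24712\right) = \left(-30856 + 144\right) \left(-32915 + 24712\right) = \left(-30712\right) \left(-8203\right) = 251930536$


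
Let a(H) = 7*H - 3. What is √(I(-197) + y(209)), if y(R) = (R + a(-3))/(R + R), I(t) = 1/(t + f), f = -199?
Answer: √5719/114 ≈ 0.66337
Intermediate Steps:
a(H) = -3 + 7*H
I(t) = 1/(-199 + t) (I(t) = 1/(t - 199) = 1/(-199 + t))
y(R) = (-24 + R)/(2*R) (y(R) = (R + (-3 + 7*(-3)))/(R + R) = (R + (-3 - 21))/((2*R)) = (R - 24)*(1/(2*R)) = (-24 + R)*(1/(2*R)) = (-24 + R)/(2*R))
√(I(-197) + y(209)) = √(1/(-199 - 197) + (½)*(-24 + 209)/209) = √(1/(-396) + (½)*(1/209)*185) = √(-1/396 + 185/418) = √(301/684) = √5719/114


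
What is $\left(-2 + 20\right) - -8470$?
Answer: $8488$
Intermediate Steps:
$\left(-2 + 20\right) - -8470 = 18 + 8470 = 8488$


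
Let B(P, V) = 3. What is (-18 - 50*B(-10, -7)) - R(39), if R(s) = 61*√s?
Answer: -168 - 61*√39 ≈ -548.95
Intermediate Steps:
(-18 - 50*B(-10, -7)) - R(39) = (-18 - 50*3) - 61*√39 = (-18 - 150) - 61*√39 = -168 - 61*√39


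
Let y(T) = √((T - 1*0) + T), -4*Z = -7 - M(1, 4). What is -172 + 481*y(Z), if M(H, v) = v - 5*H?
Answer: -172 + 481*√3 ≈ 661.12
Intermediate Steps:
Z = 3/2 (Z = -(-7 - (4 - 5*1))/4 = -(-7 - (4 - 5))/4 = -(-7 - 1*(-1))/4 = -(-7 + 1)/4 = -¼*(-6) = 3/2 ≈ 1.5000)
y(T) = √2*√T (y(T) = √((T + 0) + T) = √(T + T) = √(2*T) = √2*√T)
-172 + 481*y(Z) = -172 + 481*(√2*√(3/2)) = -172 + 481*(√2*(√6/2)) = -172 + 481*√3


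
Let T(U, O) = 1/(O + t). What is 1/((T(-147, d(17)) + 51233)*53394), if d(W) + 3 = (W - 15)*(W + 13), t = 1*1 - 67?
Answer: 3/8206586608 ≈ 3.6556e-10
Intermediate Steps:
t = -66 (t = 1 - 67 = -66)
d(W) = -3 + (-15 + W)*(13 + W) (d(W) = -3 + (W - 15)*(W + 13) = -3 + (-15 + W)*(13 + W))
T(U, O) = 1/(-66 + O) (T(U, O) = 1/(O - 66) = 1/(-66 + O))
1/((T(-147, d(17)) + 51233)*53394) = 1/((1/(-66 + (-198 + 17² - 2*17)) + 51233)*53394) = (1/53394)/(1/(-66 + (-198 + 289 - 34)) + 51233) = (1/53394)/(1/(-66 + 57) + 51233) = (1/53394)/(1/(-9) + 51233) = (1/53394)/(-⅑ + 51233) = (1/53394)/(461096/9) = (9/461096)*(1/53394) = 3/8206586608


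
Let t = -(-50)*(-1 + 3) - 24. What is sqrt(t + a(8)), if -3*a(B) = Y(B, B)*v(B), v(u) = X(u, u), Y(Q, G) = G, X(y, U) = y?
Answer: 2*sqrt(123)/3 ≈ 7.3937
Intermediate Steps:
v(u) = u
a(B) = -B**2/3 (a(B) = -B*B/3 = -B**2/3)
t = 76 (t = -(-50)*2 - 24 = -25*(-4) - 24 = 100 - 24 = 76)
sqrt(t + a(8)) = sqrt(76 - 1/3*8**2) = sqrt(76 - 1/3*64) = sqrt(76 - 64/3) = sqrt(164/3) = 2*sqrt(123)/3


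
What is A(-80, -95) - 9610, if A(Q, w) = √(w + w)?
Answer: -9610 + I*√190 ≈ -9610.0 + 13.784*I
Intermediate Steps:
A(Q, w) = √2*√w (A(Q, w) = √(2*w) = √2*√w)
A(-80, -95) - 9610 = √2*√(-95) - 9610 = √2*(I*√95) - 9610 = I*√190 - 9610 = -9610 + I*√190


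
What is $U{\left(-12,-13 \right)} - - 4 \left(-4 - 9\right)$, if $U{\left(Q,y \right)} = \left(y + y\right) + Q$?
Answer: $-90$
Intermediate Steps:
$U{\left(Q,y \right)} = Q + 2 y$ ($U{\left(Q,y \right)} = 2 y + Q = Q + 2 y$)
$U{\left(-12,-13 \right)} - - 4 \left(-4 - 9\right) = \left(-12 + 2 \left(-13\right)\right) - - 4 \left(-4 - 9\right) = \left(-12 - 26\right) - \left(-4\right) \left(-13\right) = -38 - 52 = -90$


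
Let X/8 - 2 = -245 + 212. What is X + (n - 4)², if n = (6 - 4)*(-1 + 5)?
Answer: -232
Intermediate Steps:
n = 8 (n = 2*4 = 8)
X = -248 (X = 16 + 8*(-245 + 212) = 16 + 8*(-33) = 16 - 264 = -248)
X + (n - 4)² = -248 + (8 - 4)² = -248 + 4² = -248 + 16 = -232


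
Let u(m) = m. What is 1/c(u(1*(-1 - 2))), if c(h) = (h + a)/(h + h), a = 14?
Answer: -6/11 ≈ -0.54545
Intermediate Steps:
c(h) = (14 + h)/(2*h) (c(h) = (h + 14)/(h + h) = (14 + h)/((2*h)) = (14 + h)*(1/(2*h)) = (14 + h)/(2*h))
1/c(u(1*(-1 - 2))) = 1/((14 + 1*(-1 - 2))/(2*((1*(-1 - 2))))) = 1/((14 + 1*(-3))/(2*((1*(-3))))) = 1/((½)*(14 - 3)/(-3)) = 1/((½)*(-⅓)*11) = 1/(-11/6) = -6/11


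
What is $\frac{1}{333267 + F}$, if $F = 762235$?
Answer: $\frac{1}{1095502} \approx 9.1282 \cdot 10^{-7}$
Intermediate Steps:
$\frac{1}{333267 + F} = \frac{1}{333267 + 762235} = \frac{1}{1095502}$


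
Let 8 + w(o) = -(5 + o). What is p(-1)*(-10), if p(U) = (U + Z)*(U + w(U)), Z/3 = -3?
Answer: -1300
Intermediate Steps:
Z = -9 (Z = 3*(-3) = -9)
w(o) = -13 - o (w(o) = -8 - (5 + o) = -8 + (-5 - o) = -13 - o)
p(U) = 117 - 13*U (p(U) = (U - 9)*(U + (-13 - U)) = (-9 + U)*(-13) = 117 - 13*U)
p(-1)*(-10) = (117 - 13*(-1))*(-10) = (117 + 13)*(-10) = 130*(-10) = -1300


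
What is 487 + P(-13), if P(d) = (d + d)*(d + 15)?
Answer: 435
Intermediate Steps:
P(d) = 2*d*(15 + d) (P(d) = (2*d)*(15 + d) = 2*d*(15 + d))
487 + P(-13) = 487 + 2*(-13)*(15 - 13) = 487 + 2*(-13)*2 = 487 - 52 = 435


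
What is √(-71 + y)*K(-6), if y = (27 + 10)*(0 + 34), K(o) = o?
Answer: -6*√1187 ≈ -206.72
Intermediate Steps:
y = 1258 (y = 37*34 = 1258)
√(-71 + y)*K(-6) = √(-71 + 1258)*(-6) = √1187*(-6) = -6*√1187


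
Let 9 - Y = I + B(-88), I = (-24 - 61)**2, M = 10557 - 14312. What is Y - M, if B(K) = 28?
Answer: -3489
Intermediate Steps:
M = -3755
I = 7225 (I = (-85)**2 = 7225)
Y = -7244 (Y = 9 - (7225 + 28) = 9 - 1*7253 = 9 - 7253 = -7244)
Y - M = -7244 - 1*(-3755) = -7244 + 3755 = -3489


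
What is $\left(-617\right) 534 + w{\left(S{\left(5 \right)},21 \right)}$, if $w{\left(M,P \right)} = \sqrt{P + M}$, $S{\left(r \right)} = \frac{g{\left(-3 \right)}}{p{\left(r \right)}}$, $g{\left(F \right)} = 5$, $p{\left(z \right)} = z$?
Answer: $-329478 + \sqrt{22} \approx -3.2947 \cdot 10^{5}$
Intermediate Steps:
$S{\left(r \right)} = \frac{5}{r}$
$w{\left(M,P \right)} = \sqrt{M + P}$
$\left(-617\right) 534 + w{\left(S{\left(5 \right)},21 \right)} = \left(-617\right) 534 + \sqrt{\frac{5}{5} + 21} = -329478 + \sqrt{5 \cdot \frac{1}{5} + 21} = -329478 + \sqrt{1 + 21} = -329478 + \sqrt{22}$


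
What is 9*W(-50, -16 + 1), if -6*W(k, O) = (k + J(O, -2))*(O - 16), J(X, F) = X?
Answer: -6045/2 ≈ -3022.5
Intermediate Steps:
W(k, O) = -(-16 + O)*(O + k)/6 (W(k, O) = -(k + O)*(O - 16)/6 = -(O + k)*(-16 + O)/6 = -(-16 + O)*(O + k)/6)
9*W(-50, -16 + 1) = 9*(-(-16 + 1)**2/6 + 8*(-16 + 1)/3 + (8/3)*(-50) - 1/6*(-16 + 1)*(-50)) = 9*(-1/6*(-15)**2 + (8/3)*(-15) - 400/3 - 1/6*(-15)*(-50)) = 9*(-1/6*225 - 40 - 400/3 - 125) = 9*(-75/2 - 40 - 400/3 - 125) = 9*(-2015/6) = -6045/2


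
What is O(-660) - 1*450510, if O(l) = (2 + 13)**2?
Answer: -450285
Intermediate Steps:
O(l) = 225 (O(l) = 15**2 = 225)
O(-660) - 1*450510 = 225 - 1*450510 = 225 - 450510 = -450285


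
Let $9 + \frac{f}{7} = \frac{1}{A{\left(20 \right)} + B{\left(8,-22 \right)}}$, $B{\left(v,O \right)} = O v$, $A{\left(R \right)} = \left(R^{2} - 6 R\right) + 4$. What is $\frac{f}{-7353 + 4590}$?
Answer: $\frac{6797}{298404} \approx 0.022778$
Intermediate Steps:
$A{\left(R \right)} = 4 + R^{2} - 6 R$
$f = - \frac{6797}{108}$ ($f = -63 + \frac{7}{\left(4 + 20^{2} - 120\right) - 176} = -63 + \frac{7}{\left(4 + 400 - 120\right) - 176} = -63 + \frac{7}{284 - 176} = -63 + \frac{7}{108} = - \frac{6797}{108} \approx -62.935$)
$\frac{f}{-7353 + 4590} = \frac{1}{-7353 + 4590} \left(- \frac{6797}{108}\right) = \frac{1}{-2763} \left(- \frac{6797}{108}\right) = \left(- \frac{1}{2763}\right) \left(- \frac{6797}{108}\right) = \frac{6797}{298404}$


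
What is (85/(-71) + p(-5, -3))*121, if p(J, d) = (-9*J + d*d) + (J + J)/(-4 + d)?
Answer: 3261313/497 ≈ 6562.0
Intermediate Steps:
p(J, d) = d² - 9*J + 2*J/(-4 + d) (p(J, d) = (-9*J + d²) + (2*J)/(-4 + d) = (d² - 9*J) + 2*J/(-4 + d) = d² - 9*J + 2*J/(-4 + d))
(85/(-71) + p(-5, -3))*121 = (85/(-71) + ((-3)³ - 4*(-3)² + 38*(-5) - 9*(-5)*(-3))/(-4 - 3))*121 = (85*(-1/71) + (-27 - 4*9 - 190 - 135)/(-7))*121 = (-85/71 - (-27 - 36 - 190 - 135)/7)*121 = (-85/71 - ⅐*(-388))*121 = (-85/71 + 388/7)*121 = (26953/497)*121 = 3261313/497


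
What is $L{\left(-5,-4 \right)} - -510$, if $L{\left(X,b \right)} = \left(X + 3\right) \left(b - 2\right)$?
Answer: $522$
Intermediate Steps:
$L{\left(X,b \right)} = \left(-2 + b\right) \left(3 + X\right)$ ($L{\left(X,b \right)} = \left(3 + X\right) \left(-2 + b\right) = \left(-2 + b\right) \left(3 + X\right)$)
$L{\left(-5,-4 \right)} - -510 = \left(-6 - -10 + 3 \left(-4\right) - -20\right) - -510 = \left(-6 + 10 - 12 + 20\right) + 510 = 12 + 510 = 522$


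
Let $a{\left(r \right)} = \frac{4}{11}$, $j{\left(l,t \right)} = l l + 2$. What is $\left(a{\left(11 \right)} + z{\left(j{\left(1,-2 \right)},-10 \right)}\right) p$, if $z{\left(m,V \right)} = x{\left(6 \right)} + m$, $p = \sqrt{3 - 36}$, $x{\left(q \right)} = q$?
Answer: $\frac{103 i \sqrt{33}}{11} \approx 53.79 i$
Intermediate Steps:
$j{\left(l,t \right)} = 2 + l^{2}$ ($j{\left(l,t \right)} = l^{2} + 2 = 2 + l^{2}$)
$p = i \sqrt{33}$ ($p = \sqrt{3 - 36} = \sqrt{-33} = i \sqrt{33} \approx 5.7446 i$)
$z{\left(m,V \right)} = 6 + m$
$a{\left(r \right)} = \frac{4}{11}$ ($a{\left(r \right)} = 4 \cdot \frac{1}{11} = \frac{4}{11}$)
$\left(a{\left(11 \right)} + z{\left(j{\left(1,-2 \right)},-10 \right)}\right) p = \left(\frac{4}{11} + \left(6 + \left(2 + 1^{2}\right)\right)\right) i \sqrt{33} = \left(\frac{4}{11} + \left(6 + \left(2 + 1\right)\right)\right) i \sqrt{33} = \left(\frac{4}{11} + \left(6 + 3\right)\right) i \sqrt{33} = \left(\frac{4}{11} + 9\right) i \sqrt{33} = \frac{103 i \sqrt{33}}{11}$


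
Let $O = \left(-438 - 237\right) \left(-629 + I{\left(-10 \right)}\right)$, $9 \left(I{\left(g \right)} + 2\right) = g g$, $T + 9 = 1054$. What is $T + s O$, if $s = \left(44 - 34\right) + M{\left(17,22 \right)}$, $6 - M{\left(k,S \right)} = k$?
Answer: $-417380$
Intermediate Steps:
$T = 1045$ ($T = -9 + 1054 = 1045$)
$M{\left(k,S \right)} = 6 - k$
$I{\left(g \right)} = -2 + \frac{g^{2}}{9}$ ($I{\left(g \right)} = -2 + \frac{g g}{9} = -2 + \frac{g^{2}}{9}$)
$O = 418425$ ($O = \left(-438 - 237\right) \left(-629 - \left(2 - \frac{\left(-10\right)^{2}}{9}\right)\right) = - 675 \left(-629 + \left(-2 + \frac{1}{9} \cdot 100\right)\right) = - 675 \left(-629 + \left(-2 + \frac{100}{9}\right)\right) = - 675 \left(-629 + \frac{82}{9}\right) = \left(-675\right) \left(- \frac{5579}{9}\right) = 418425$)
$s = -1$ ($s = \left(44 - 34\right) + \left(6 - 17\right) = 10 + \left(6 - 17\right) = 10 - 11 = -1$)
$T + s O = 1045 - 418425 = -417380$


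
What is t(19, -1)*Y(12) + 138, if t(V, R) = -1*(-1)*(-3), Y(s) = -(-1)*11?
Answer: 105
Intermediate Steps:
Y(s) = 11 (Y(s) = -1*(-11) = 11)
t(V, R) = -3 (t(V, R) = 1*(-3) = -3)
t(19, -1)*Y(12) + 138 = -3*11 + 138 = -33 + 138 = 105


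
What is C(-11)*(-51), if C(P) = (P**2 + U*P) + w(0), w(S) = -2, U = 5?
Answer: -3264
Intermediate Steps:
C(P) = -2 + P**2 + 5*P (C(P) = (P**2 + 5*P) - 2 = -2 + P**2 + 5*P)
C(-11)*(-51) = (-2 + (-11)**2 + 5*(-11))*(-51) = (-2 + 121 - 55)*(-51) = 64*(-51) = -3264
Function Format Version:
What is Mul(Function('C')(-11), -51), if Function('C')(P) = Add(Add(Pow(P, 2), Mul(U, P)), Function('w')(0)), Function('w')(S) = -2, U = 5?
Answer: -3264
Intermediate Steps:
Function('C')(P) = Add(-2, Pow(P, 2), Mul(5, P)) (Function('C')(P) = Add(Add(Pow(P, 2), Mul(5, P)), -2) = Add(-2, Pow(P, 2), Mul(5, P)))
Mul(Function('C')(-11), -51) = Mul(Add(-2, Pow(-11, 2), Mul(5, -11)), -51) = Mul(Add(-2, 121, -55), -51) = Mul(64, -51) = -3264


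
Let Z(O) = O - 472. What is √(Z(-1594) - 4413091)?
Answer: 3*I*√490573 ≈ 2101.2*I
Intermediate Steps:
Z(O) = -472 + O
√(Z(-1594) - 4413091) = √((-472 - 1594) - 4413091) = √(-2066 - 4413091) = √(-4415157) = 3*I*√490573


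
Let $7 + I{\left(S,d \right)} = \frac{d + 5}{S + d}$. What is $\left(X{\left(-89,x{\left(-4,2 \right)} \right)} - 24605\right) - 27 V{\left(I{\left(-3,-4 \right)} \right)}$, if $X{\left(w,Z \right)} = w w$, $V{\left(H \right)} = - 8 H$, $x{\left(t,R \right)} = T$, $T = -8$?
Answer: $- \frac{127588}{7} \approx -18227.0$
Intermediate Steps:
$I{\left(S,d \right)} = -7 + \frac{5 + d}{S + d}$ ($I{\left(S,d \right)} = -7 + \frac{d + 5}{S + d} = -7 + \frac{5 + d}{S + d}$)
$x{\left(t,R \right)} = -8$
$X{\left(w,Z \right)} = w^{2}$
$\left(X{\left(-89,x{\left(-4,2 \right)} \right)} - 24605\right) - 27 V{\left(I{\left(-3,-4 \right)} \right)} = \left(\left(-89\right)^{2} - 24605\right) - 27 \left(- 8 \frac{5 - -21 - -24}{-3 - 4}\right) = \left(7921 - 24605\right) - 27 \left(- 8 \frac{5 + 21 + 24}{-7}\right) = -16684 - 27 \left(- 8 \left(\left(- \frac{1}{7}\right) 50\right)\right) = -16684 - 27 \left(\left(-8\right) \left(- \frac{50}{7}\right)\right) = -16684 - \frac{10800}{7} = - \frac{127588}{7}$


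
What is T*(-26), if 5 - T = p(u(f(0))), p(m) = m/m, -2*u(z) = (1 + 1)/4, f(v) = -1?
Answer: -104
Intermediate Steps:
u(z) = -1/4 (u(z) = -(1 + 1)/(2*4) = -1/4)
p(m) = 1
T = 4 (T = 5 - 1*1 = 5 - 1 = 4)
T*(-26) = 4*(-26) = -104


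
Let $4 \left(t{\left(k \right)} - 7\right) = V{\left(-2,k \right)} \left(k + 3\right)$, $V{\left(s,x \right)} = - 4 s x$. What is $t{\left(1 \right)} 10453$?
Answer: $156795$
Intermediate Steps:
$V{\left(s,x \right)} = - 4 s x$
$t{\left(k \right)} = 7 + 2 k \left(3 + k\right)$ ($t{\left(k \right)} = 7 + \frac{\left(-4\right) \left(-2\right) k \left(k + 3\right)}{4} = 7 + \frac{8 k \left(3 + k\right)}{4} = 7 + 2 k \left(3 + k\right)$)
$t{\left(1 \right)} 10453 = \left(7 + 2 \cdot 1^{2} + 6 \cdot 1\right) 10453 = \left(7 + 2 \cdot 1 + 6\right) 10453 = \left(7 + 2 + 6\right) 10453 = 15 \cdot 10453 = 156795$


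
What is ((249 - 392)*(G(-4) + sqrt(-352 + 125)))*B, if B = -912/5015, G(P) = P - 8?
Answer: -1564992/5015 + 130416*I*sqrt(227)/5015 ≈ -312.06 + 391.81*I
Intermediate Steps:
G(P) = -8 + P
B = -912/5015 (B = -912*1/5015 = -912/5015 ≈ -0.18185)
((249 - 392)*(G(-4) + sqrt(-352 + 125)))*B = ((249 - 392)*((-8 - 4) + sqrt(-352 + 125)))*(-912/5015) = -143*(-12 + sqrt(-227))*(-912/5015) = -143*(-12 + I*sqrt(227))*(-912/5015) = (1716 - 143*I*sqrt(227))*(-912/5015) = -1564992/5015 + 130416*I*sqrt(227)/5015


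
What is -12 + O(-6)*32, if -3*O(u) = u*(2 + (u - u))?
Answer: 116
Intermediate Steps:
O(u) = -2*u/3 (O(u) = -u*(2 + (u - u))/3 = -u*(2 + 0)/3 = -u*2/3 = -2*u/3)
-12 + O(-6)*32 = -12 - ⅔*(-6)*32 = -12 + 4*32 = -12 + 128 = 116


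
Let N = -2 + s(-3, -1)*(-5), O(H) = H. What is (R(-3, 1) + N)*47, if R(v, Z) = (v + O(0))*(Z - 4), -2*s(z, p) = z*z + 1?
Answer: 1504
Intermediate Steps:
s(z, p) = -½ - z²/2 (s(z, p) = -(z*z + 1)/2 = -(z² + 1)/2 = -(1 + z²)/2 = -½ - z²/2)
R(v, Z) = v*(-4 + Z) (R(v, Z) = (v + 0)*(Z - 4) = v*(-4 + Z))
N = 23 (N = -2 + (-½ - ½*(-3)²)*(-5) = -2 + (-½ - ½*9)*(-5) = -2 + (-½ - 9/2)*(-5) = -2 - 5*(-5) = -2 + 25 = 23)
(R(-3, 1) + N)*47 = (-3*(-4 + 1) + 23)*47 = (-3*(-3) + 23)*47 = (9 + 23)*47 = 32*47 = 1504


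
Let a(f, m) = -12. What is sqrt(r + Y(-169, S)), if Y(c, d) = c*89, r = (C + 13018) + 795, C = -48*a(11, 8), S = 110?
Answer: 2*I*sqrt(163) ≈ 25.534*I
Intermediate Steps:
C = 576 (C = -48*(-12) = 576)
r = 14389 (r = (576 + 13018) + 795 = 13594 + 795 = 14389)
Y(c, d) = 89*c
sqrt(r + Y(-169, S)) = sqrt(14389 + 89*(-169)) = sqrt(14389 - 15041) = sqrt(-652) = 2*I*sqrt(163)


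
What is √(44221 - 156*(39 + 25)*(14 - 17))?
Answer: 11*√613 ≈ 272.35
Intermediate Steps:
√(44221 - 156*(39 + 25)*(14 - 17)) = √(44221 - 9984*(-3)) = √(44221 - 156*(-192)) = √(44221 + 29952) = √74173 = 11*√613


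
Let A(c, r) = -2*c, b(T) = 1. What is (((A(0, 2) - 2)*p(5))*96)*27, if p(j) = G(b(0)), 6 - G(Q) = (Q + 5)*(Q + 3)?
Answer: 93312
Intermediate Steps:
G(Q) = 6 - (3 + Q)*(5 + Q) (G(Q) = 6 - (Q + 5)*(Q + 3) = 6 - (5 + Q)*(3 + Q) = 6 - (3 + Q)*(5 + Q))
p(j) = -18 (p(j) = -9 - 1*1**2 - 8*1 = -9 - 1*1 - 8 = -9 - 1 - 8 = -18)
(((A(0, 2) - 2)*p(5))*96)*27 = (((-2*0 - 2)*(-18))*96)*27 = (((0 - 2)*(-18))*96)*27 = (-2*(-18)*96)*27 = (36*96)*27 = 3456*27 = 93312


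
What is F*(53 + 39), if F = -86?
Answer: -7912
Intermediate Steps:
F*(53 + 39) = -86*(53 + 39) = -86*92 = -7912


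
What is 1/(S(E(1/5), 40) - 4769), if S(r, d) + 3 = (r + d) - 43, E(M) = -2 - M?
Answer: -5/23886 ≈ -0.00020933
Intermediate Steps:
S(r, d) = -46 + d + r (S(r, d) = -3 + ((r + d) - 43) = -3 + ((d + r) - 43) = -3 + (-43 + d + r) = -46 + d + r)
1/(S(E(1/5), 40) - 4769) = 1/((-46 + 40 + (-2 - 1/5)) - 4769) = 1/((-46 + 40 - 11/5) - 4769) = 1/(-41/5 - 4769) = 1/(-23886/5) = -5/23886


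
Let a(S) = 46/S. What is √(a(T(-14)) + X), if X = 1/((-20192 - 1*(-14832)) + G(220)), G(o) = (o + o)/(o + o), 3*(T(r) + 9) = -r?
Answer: I*√51522578185/69667 ≈ 3.2582*I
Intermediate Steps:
T(r) = -9 - r/3 (T(r) = -9 + (-r)/3 = -9 - r/3)
G(o) = 1 (G(o) = (2*o)/((2*o)) = (2*o)*(1/(2*o)) = 1)
X = -1/5359 (X = 1/((-20192 - 1*(-14832)) + 1) = 1/((-20192 + 14832) + 1) = 1/(-5360 + 1) = 1/(-5359) = -1/5359 ≈ -0.00018660)
√(a(T(-14)) + X) = √(46/(-9 - ⅓*(-14)) - 1/5359) = √(46/(-9 + 14/3) - 1/5359) = √(46/(-13/3) - 1/5359) = √(46*(-3/13) - 1/5359) = √(-138/13 - 1/5359) = √(-739555/69667) = I*√51522578185/69667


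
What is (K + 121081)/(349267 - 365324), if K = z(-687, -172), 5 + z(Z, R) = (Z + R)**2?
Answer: -858957/16057 ≈ -53.494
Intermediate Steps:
z(Z, R) = -5 + (R + Z)**2 (z(Z, R) = -5 + (Z + R)**2 = -5 + (R + Z)**2)
K = 737876 (K = -5 + (-172 - 687)**2 = -5 + (-859)**2 = -5 + 737881 = 737876)
(K + 121081)/(349267 - 365324) = (737876 + 121081)/(349267 - 365324) = 858957/(-16057) = 858957*(-1/16057) = -858957/16057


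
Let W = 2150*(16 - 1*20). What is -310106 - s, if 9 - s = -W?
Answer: -301515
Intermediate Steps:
W = -8600 (W = 2150*(16 - 20) = 2150*(-4) = -8600)
s = -8591 (s = 9 - (-1)*(-8600) = 9 - 1*8600 = 9 - 8600 = -8591)
-310106 - s = -310106 - 1*(-8591) = -310106 + 8591 = -301515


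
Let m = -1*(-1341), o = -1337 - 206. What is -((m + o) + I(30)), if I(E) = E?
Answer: 172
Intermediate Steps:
o = -1543
m = 1341
-((m + o) + I(30)) = -((1341 - 1543) + 30) = -(-202 + 30) = -1*(-172) = 172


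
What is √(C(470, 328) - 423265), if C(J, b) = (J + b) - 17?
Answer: 2*I*√105621 ≈ 649.99*I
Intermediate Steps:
C(J, b) = -17 + J + b
√(C(470, 328) - 423265) = √((-17 + 470 + 328) - 423265) = √(781 - 423265) = √(-422484) = 2*I*√105621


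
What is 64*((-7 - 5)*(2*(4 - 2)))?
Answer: -3072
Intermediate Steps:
64*((-7 - 5)*(2*(4 - 2))) = 64*(-24*2) = 64*(-12*4) = 64*(-48) = -3072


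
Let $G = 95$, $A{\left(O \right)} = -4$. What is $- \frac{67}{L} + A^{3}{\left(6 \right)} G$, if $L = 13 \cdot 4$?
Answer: $- \frac{316227}{52} \approx -6081.3$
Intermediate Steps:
$L = 52$
$- \frac{67}{L} + A^{3}{\left(6 \right)} G = - \frac{67}{52} + \left(-4\right)^{3} \cdot 95 = \left(-67\right) \frac{1}{52} - 6080 = - \frac{67}{52} - 6080 = - \frac{316227}{52}$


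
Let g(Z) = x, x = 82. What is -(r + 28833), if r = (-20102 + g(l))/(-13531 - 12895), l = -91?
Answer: -380980439/13213 ≈ -28834.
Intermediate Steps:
g(Z) = 82
r = 10010/13213 (r = (-20102 + 82)/(-13531 - 12895) = -20020/(-26426) = -20020*(-1/26426) = 10010/13213 ≈ 0.75759)
-(r + 28833) = -(10010/13213 + 28833) = -1*380980439/13213 = -380980439/13213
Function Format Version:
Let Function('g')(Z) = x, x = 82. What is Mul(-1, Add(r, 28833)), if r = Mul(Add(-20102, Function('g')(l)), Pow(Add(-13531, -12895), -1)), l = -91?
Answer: Rational(-380980439, 13213) ≈ -28834.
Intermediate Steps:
Function('g')(Z) = 82
r = Rational(10010, 13213) (r = Mul(Add(-20102, 82), Pow(Add(-13531, -12895), -1)) = Mul(-20020, Pow(-26426, -1)) = Mul(-20020, Rational(-1, 26426)) = Rational(10010, 13213) ≈ 0.75759)
Mul(-1, Add(r, 28833)) = Mul(-1, Add(Rational(10010, 13213), 28833)) = Mul(-1, Rational(380980439, 13213)) = Rational(-380980439, 13213)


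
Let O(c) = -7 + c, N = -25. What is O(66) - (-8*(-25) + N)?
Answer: -116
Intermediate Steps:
O(66) - (-8*(-25) + N) = (-7 + 66) - (-8*(-25) - 25) = 59 - (200 - 25) = 59 - 1*175 = 59 - 175 = -116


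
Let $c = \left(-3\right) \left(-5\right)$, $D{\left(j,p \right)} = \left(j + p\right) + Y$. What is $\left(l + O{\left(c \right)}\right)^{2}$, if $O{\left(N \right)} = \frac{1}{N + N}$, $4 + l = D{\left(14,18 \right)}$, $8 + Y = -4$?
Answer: $\frac{231361}{900} \approx 257.07$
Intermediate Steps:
$Y = -12$ ($Y = -8 - 4 = -12$)
$D{\left(j,p \right)} = -12 + j + p$ ($D{\left(j,p \right)} = \left(j + p\right) - 12 = -12 + j + p$)
$c = 15$
$l = 16$ ($l = -4 + \left(-12 + 14 + 18\right) = -4 + 20 = 16$)
$O{\left(N \right)} = \frac{1}{2 N}$
$\left(l + O{\left(c \right)}\right)^{2} = \left(16 + \frac{1}{2 \cdot 15}\right)^{2} = \left(16 + \frac{1}{2} \cdot \frac{1}{15}\right)^{2} = \left(16 + \frac{1}{30}\right)^{2} = \left(\frac{481}{30}\right)^{2} = \frac{231361}{900}$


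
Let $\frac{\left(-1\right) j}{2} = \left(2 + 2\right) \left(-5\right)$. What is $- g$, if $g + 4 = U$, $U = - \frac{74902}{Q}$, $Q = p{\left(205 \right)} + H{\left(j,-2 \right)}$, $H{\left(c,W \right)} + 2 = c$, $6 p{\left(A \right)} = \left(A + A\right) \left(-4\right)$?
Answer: $- \frac{110941}{353} \approx -314.28$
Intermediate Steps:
$j = 40$ ($j = - 2 \left(2 + 2\right) \left(-5\right) = - 2 \cdot 4 \left(-5\right) = \left(-2\right) \left(-20\right) = 40$)
$p{\left(A \right)} = - \frac{4 A}{3}$ ($p{\left(A \right)} = \frac{\left(A + A\right) \left(-4\right)}{6} = \frac{2 A \left(-4\right)}{6} = \frac{\left(-8\right) A}{6} = - \frac{4 A}{3}$)
$H{\left(c,W \right)} = -2 + c$
$Q = - \frac{706}{3}$ ($Q = \left(- \frac{4}{3}\right) 205 + \left(-2 + 40\right) = - \frac{820}{3} + 38 = - \frac{706}{3} \approx -235.33$)
$U = \frac{112353}{353}$ ($U = - \frac{74902}{- \frac{706}{3}} = \left(-74902\right) \left(- \frac{3}{706}\right) = \frac{112353}{353} \approx 318.28$)
$g = \frac{110941}{353}$ ($g = -4 + \frac{112353}{353} = \frac{110941}{353} \approx 314.28$)
$- g = \left(-1\right) \frac{110941}{353} = - \frac{110941}{353}$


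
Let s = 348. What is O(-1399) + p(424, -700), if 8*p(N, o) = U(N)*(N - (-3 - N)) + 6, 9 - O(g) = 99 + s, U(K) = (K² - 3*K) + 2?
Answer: 37976277/2 ≈ 1.8988e+7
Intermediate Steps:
U(K) = 2 + K² - 3*K
O(g) = -438 (O(g) = 9 - (99 + 348) = 9 - 1*447 = 9 - 447 = -438)
p(N, o) = ¾ + (3 + 2*N)*(2 + N² - 3*N)/8 (p(N, o) = ((2 + N² - 3*N)*(N - (-3 - N)) + 6)/8 = ((2 + N² - 3*N)*(N + (3 + N)) + 6)/8 = ((2 + N² - 3*N)*(3 + 2*N) + 6)/8 = ((3 + 2*N)*(2 + N² - 3*N) + 6)/8 = (6 + (3 + 2*N)*(2 + N² - 3*N))/8 = ¾ + (3 + 2*N)*(2 + N² - 3*N)/8)
O(-1399) + p(424, -700) = -438 + (3/2 - 5/8*424 - 3/8*424² + (¼)*424³) = -438 + (3/2 - 265 - 3/8*179776 + (¼)*76225024) = -438 + (3/2 - 265 - 67416 + 19056256) = -438 + 37977153/2 = 37976277/2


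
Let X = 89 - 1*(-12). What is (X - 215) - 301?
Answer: -415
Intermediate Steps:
X = 101 (X = 89 + 12 = 101)
(X - 215) - 301 = (101 - 215) - 301 = -114 - 301 = -415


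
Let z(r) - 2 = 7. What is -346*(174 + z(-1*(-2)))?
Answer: -63318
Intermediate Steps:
z(r) = 9 (z(r) = 2 + 7 = 9)
-346*(174 + z(-1*(-2))) = -346*(174 + 9) = -346*183 = -63318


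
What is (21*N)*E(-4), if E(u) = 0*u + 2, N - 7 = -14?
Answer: -294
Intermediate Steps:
N = -7 (N = 7 - 14 = -7)
E(u) = 2 (E(u) = 0 + 2 = 2)
(21*N)*E(-4) = (21*(-7))*2 = -147*2 = -294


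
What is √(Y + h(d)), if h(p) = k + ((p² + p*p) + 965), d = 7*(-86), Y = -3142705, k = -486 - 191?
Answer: I*√2417609 ≈ 1554.9*I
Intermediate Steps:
k = -677
d = -602
h(p) = 288 + 2*p² (h(p) = -677 + ((p² + p*p) + 965) = -677 + ((p² + p²) + 965) = -677 + (2*p² + 965) = -677 + (965 + 2*p²) = 288 + 2*p²)
√(Y + h(d)) = √(-3142705 + (288 + 2*(-602)²)) = √(-3142705 + (288 + 2*362404)) = √(-3142705 + (288 + 724808)) = √(-3142705 + 725096) = √(-2417609) = I*√2417609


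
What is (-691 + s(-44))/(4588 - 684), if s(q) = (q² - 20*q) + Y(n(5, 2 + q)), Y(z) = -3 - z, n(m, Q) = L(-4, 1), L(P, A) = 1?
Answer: 2121/3904 ≈ 0.54329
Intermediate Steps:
n(m, Q) = 1
s(q) = -4 + q² - 20*q (s(q) = (q² - 20*q) + (-3 - 1*1) = (q² - 20*q) + (-3 - 1) = (q² - 20*q) - 4 = -4 + q² - 20*q)
(-691 + s(-44))/(4588 - 684) = (-691 + (-4 + (-44)² - 20*(-44)))/(4588 - 684) = (-691 + (-4 + 1936 + 880))/3904 = (-691 + 2812)*(1/3904) = 2121*(1/3904) = 2121/3904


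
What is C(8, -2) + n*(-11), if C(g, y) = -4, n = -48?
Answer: 524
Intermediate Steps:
C(8, -2) + n*(-11) = -4 - 48*(-11) = -4 + 528 = 524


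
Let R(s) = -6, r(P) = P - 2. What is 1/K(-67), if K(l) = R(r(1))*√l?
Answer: I*√67/402 ≈ 0.020362*I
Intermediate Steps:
r(P) = -2 + P
K(l) = -6*√l
1/K(-67) = 1/(-6*I*√67) = I*√67/402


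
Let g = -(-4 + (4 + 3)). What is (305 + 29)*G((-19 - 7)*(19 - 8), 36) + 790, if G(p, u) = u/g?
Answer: -3218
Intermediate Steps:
g = -3 (g = -(-4 + 7) = -1*3 = -3)
G(p, u) = -u/3 (G(p, u) = u/(-3) = u*(-⅓) = -u/3)
(305 + 29)*G((-19 - 7)*(19 - 8), 36) + 790 = (305 + 29)*(-⅓*36) + 790 = 334*(-12) + 790 = -4008 + 790 = -3218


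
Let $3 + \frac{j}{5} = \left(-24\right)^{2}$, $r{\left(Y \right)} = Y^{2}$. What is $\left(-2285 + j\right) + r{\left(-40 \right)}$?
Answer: $2180$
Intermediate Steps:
$j = 2865$ ($j = -15 + 5 \left(-24\right)^{2} = -15 + 5 \cdot 576 = -15 + 2880 = 2865$)
$\left(-2285 + j\right) + r{\left(-40 \right)} = \left(-2285 + 2865\right) + \left(-40\right)^{2} = 580 + 1600 = 2180$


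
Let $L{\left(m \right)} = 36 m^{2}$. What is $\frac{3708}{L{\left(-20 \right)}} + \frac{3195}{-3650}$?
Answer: $- \frac{18041}{29200} \approx -0.61784$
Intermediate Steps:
$\frac{3708}{L{\left(-20 \right)}} + \frac{3195}{-3650} = \frac{3708}{36 \left(-20\right)^{2}} + \frac{3195}{-3650} = \frac{3708}{36 \cdot 400} + 3195 \left(- \frac{1}{3650}\right) = \frac{3708}{14400} - \frac{639}{730} = 3708 \cdot \frac{1}{14400} - \frac{639}{730} = \frac{103}{400} - \frac{639}{730} = - \frac{18041}{29200}$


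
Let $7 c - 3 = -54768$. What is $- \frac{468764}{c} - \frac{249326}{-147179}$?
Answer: $\frac{496599855682}{8060257935} \approx 61.611$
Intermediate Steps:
$c = - \frac{54765}{7}$ ($c = \frac{3}{7} + \frac{1}{7} \left(-54768\right) = \frac{3}{7} - 7824 = - \frac{54765}{7} \approx -7823.6$)
$- \frac{468764}{c} - \frac{249326}{-147179} = - \frac{468764}{- \frac{54765}{7}} - \frac{249326}{-147179} = \left(-468764\right) \left(- \frac{7}{54765}\right) - - \frac{249326}{147179} = \frac{3281348}{54765} + \frac{249326}{147179} = \frac{496599855682}{8060257935}$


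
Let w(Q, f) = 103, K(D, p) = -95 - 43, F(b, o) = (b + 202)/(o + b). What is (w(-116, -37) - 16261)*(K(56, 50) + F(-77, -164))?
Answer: 539402514/241 ≈ 2.2382e+6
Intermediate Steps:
F(b, o) = (202 + b)/(b + o)
K(D, p) = -138
(w(-116, -37) - 16261)*(K(56, 50) + F(-77, -164)) = (103 - 16261)*(-138 + (202 - 77)/(-77 - 164)) = -16158*(-138 + 125/(-241)) = -16158*(-138 - 1/241*125) = -16158*(-138 - 125/241) = -16158*(-33383/241) = 539402514/241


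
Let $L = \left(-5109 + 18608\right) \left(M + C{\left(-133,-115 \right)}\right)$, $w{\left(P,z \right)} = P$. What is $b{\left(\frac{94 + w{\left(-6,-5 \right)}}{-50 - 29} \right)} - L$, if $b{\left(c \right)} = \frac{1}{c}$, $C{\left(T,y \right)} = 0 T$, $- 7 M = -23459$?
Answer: $- \frac{27867228161}{616} \approx -4.5239 \cdot 10^{7}$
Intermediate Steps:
$M = \frac{23459}{7}$ ($M = \left(- \frac{1}{7}\right) \left(-23459\right) = \frac{23459}{7} \approx 3351.3$)
$C{\left(T,y \right)} = 0$
$L = \frac{316673041}{7}$ ($L = \left(-5109 + 18608\right) \left(\frac{23459}{7} + 0\right) = 13499 \cdot \frac{23459}{7} = \frac{316673041}{7} \approx 4.5239 \cdot 10^{7}$)
$b{\left(\frac{94 + w{\left(-6,-5 \right)}}{-50 - 29} \right)} - L = \frac{1}{\left(94 - 6\right) \frac{1}{-50 - 29}} - \frac{316673041}{7} = \frac{1}{88 \frac{1}{-79}} - \frac{316673041}{7} = \frac{1}{88 \left(- \frac{1}{79}\right)} - \frac{316673041}{7} = \frac{1}{- \frac{88}{79}} - \frac{316673041}{7} = - \frac{79}{88} - \frac{316673041}{7} = - \frac{27867228161}{616}$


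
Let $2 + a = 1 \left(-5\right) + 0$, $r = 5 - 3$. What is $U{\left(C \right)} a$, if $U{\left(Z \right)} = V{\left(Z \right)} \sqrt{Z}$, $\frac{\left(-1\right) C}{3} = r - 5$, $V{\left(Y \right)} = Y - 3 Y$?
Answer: $378$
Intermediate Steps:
$r = 2$
$V{\left(Y \right)} = - 2 Y$
$C = 9$ ($C = - 3 \left(2 - 5\right) = \left(-3\right) \left(-3\right) = 9$)
$U{\left(Z \right)} = - 2 Z^{\frac{3}{2}}$ ($U{\left(Z \right)} = - 2 Z \sqrt{Z} = - 2 Z^{\frac{3}{2}}$)
$a = -7$ ($a = -2 + \left(1 \left(-5\right) + 0\right) = -2 + \left(-5 + 0\right) = -2 - 5 = -7$)
$U{\left(C \right)} a = - 2 \cdot 9^{\frac{3}{2}} \left(-7\right) = \left(-2\right) 27 \left(-7\right) = \left(-54\right) \left(-7\right) = 378$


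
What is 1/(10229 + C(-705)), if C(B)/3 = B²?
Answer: 1/1501304 ≈ 6.6609e-7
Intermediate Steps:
C(B) = 3*B²
1/(10229 + C(-705)) = 1/(10229 + 3*(-705)²) = 1/(10229 + 3*497025) = 1/(10229 + 1491075) = 1/1501304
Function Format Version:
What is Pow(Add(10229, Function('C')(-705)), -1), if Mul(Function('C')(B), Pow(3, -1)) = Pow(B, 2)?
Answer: Rational(1, 1501304) ≈ 6.6609e-7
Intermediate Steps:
Function('C')(B) = Mul(3, Pow(B, 2))
Pow(Add(10229, Function('C')(-705)), -1) = Pow(Add(10229, Mul(3, Pow(-705, 2))), -1) = Pow(Add(10229, Mul(3, 497025)), -1) = Pow(Add(10229, 1491075), -1) = Pow(1501304, -1) = Rational(1, 1501304)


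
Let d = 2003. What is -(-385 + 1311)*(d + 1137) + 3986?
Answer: -2903654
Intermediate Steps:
-(-385 + 1311)*(d + 1137) + 3986 = -(-385 + 1311)*(2003 + 1137) + 3986 = -926*3140 + 3986 = -1*2907640 + 3986 = -2907640 + 3986 = -2903654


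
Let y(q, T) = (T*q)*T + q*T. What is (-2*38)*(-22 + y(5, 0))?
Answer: 1672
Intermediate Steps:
y(q, T) = T*q + q*T² (y(q, T) = q*T² + T*q = T*q + q*T²)
(-2*38)*(-22 + y(5, 0)) = (-2*38)*(-22 + 0*5*(1 + 0)) = -76*(-22 + 0*5*1) = -76*(-22 + 0) = -76*(-22) = 1672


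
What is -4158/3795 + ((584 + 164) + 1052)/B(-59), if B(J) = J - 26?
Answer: -43542/1955 ≈ -22.272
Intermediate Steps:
B(J) = -26 + J
-4158/3795 + ((584 + 164) + 1052)/B(-59) = -4158/3795 + ((584 + 164) + 1052)/(-26 - 59) = -4158*1/3795 + (748 + 1052)/(-85) = -126/115 + 1800*(-1/85) = -126/115 - 360/17 = -43542/1955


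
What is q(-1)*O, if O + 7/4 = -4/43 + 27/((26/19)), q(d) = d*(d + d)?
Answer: 39997/1118 ≈ 35.776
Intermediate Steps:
q(d) = 2*d² (q(d) = d*(2*d) = 2*d²)
O = 39997/2236 (O = -7/4 + (-4/43 + 27/((26/19))) = -7/4 + (-4*1/43 + 27/((26*(1/19)))) = -7/4 + (-4/43 + 27/(26/19)) = -7/4 + (-4/43 + 27*(19/26)) = -7/4 + (-4/43 + 513/26) = -7/4 + 21955/1118 = 39997/2236 ≈ 17.888)
q(-1)*O = (2*(-1)²)*(39997/2236) = (2*1)*(39997/2236) = 2*(39997/2236) = 39997/1118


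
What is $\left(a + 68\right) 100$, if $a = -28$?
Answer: $4000$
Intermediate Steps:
$\left(a + 68\right) 100 = \left(-28 + 68\right) 100 = 40 \cdot 100 = 4000$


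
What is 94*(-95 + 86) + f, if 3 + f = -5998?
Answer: -6847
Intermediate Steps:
f = -6001 (f = -3 - 5998 = -6001)
94*(-95 + 86) + f = 94*(-95 + 86) - 6001 = 94*(-9) - 6001 = -846 - 6001 = -6847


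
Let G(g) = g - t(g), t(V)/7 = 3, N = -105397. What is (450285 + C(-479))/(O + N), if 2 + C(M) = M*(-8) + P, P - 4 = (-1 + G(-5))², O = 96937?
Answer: -37904/705 ≈ -53.765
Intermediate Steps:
t(V) = 21 (t(V) = 7*3 = 21)
G(g) = -21 + g (G(g) = g - 1*21 = g - 21 = -21 + g)
P = 733 (P = 4 + (-1 + (-21 - 5))² = 4 + (-1 - 26)² = 4 + (-27)² = 4 + 729 = 733)
C(M) = 731 - 8*M (C(M) = -2 + (M*(-8) + 733) = -2 + (-8*M + 733) = -2 + (733 - 8*M) = 731 - 8*M)
(450285 + C(-479))/(O + N) = (450285 + (731 - 8*(-479)))/(96937 - 105397) = (450285 + (731 + 3832))/(-8460) = (450285 + 4563)*(-1/8460) = 454848*(-1/8460) = -37904/705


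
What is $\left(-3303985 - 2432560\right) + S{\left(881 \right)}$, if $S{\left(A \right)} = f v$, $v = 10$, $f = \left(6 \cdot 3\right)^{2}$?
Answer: $-5733305$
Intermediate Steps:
$f = 324$ ($f = 18^{2} = 324$)
$S{\left(A \right)} = 3240$ ($S{\left(A \right)} = 324 \cdot 10 = 3240$)
$\left(-3303985 - 2432560\right) + S{\left(881 \right)} = \left(-3303985 - 2432560\right) + 3240 = -5736545 + 3240 = -5733305$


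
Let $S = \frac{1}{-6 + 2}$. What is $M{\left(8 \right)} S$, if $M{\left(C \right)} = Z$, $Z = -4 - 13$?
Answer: $\frac{17}{4} \approx 4.25$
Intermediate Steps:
$S = - \frac{1}{4}$ ($S = \frac{1}{-4} = - \frac{1}{4} \approx -0.25$)
$Z = -17$
$M{\left(C \right)} = -17$
$M{\left(8 \right)} S = \left(-17\right) \left(- \frac{1}{4}\right) = \frac{17}{4}$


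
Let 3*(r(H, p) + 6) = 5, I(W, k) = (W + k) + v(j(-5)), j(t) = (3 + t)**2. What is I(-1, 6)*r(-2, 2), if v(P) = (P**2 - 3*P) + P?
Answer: -169/3 ≈ -56.333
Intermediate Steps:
v(P) = P**2 - 2*P
I(W, k) = 8 + W + k (I(W, k) = (W + k) + (3 - 5)**2*(-2 + (3 - 5)**2) = (W + k) + (-2)**2*(-2 + (-2)**2) = (W + k) + 4*(-2 + 4) = (W + k) + 4*2 = (W + k) + 8 = 8 + W + k)
r(H, p) = -13/3 (r(H, p) = -6 + (1/3)*5 = -6 + 5/3 = -13/3)
I(-1, 6)*r(-2, 2) = (8 - 1 + 6)*(-13/3) = 13*(-13/3) = -169/3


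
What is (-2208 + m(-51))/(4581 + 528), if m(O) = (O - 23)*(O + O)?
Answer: 1780/1703 ≈ 1.0452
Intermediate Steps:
m(O) = 2*O*(-23 + O) (m(O) = (-23 + O)*(2*O) = 2*O*(-23 + O))
(-2208 + m(-51))/(4581 + 528) = (-2208 + 2*(-51)*(-23 - 51))/(4581 + 528) = (-2208 + 2*(-51)*(-74))/5109 = (-2208 + 7548)*(1/5109) = 5340*(1/5109) = 1780/1703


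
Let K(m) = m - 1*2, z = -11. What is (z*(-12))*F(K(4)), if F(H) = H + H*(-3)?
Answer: -528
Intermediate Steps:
K(m) = -2 + m (K(m) = m - 2 = -2 + m)
F(H) = -2*H (F(H) = H - 3*H = -2*H)
(z*(-12))*F(K(4)) = (-11*(-12))*(-2*(-2 + 4)) = 132*(-2*2) = 132*(-4) = -528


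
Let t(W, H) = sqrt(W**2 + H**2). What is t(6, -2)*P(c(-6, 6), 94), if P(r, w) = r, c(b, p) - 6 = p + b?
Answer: 12*sqrt(10) ≈ 37.947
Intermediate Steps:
c(b, p) = 6 + b + p (c(b, p) = 6 + (p + b) = 6 + (b + p) = 6 + b + p)
t(W, H) = sqrt(H**2 + W**2)
t(6, -2)*P(c(-6, 6), 94) = sqrt((-2)**2 + 6**2)*(6 - 6 + 6) = sqrt(4 + 36)*6 = sqrt(40)*6 = (2*sqrt(10))*6 = 12*sqrt(10)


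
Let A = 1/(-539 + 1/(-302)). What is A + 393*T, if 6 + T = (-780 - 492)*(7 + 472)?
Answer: -38977845334520/162779 ≈ -2.3945e+8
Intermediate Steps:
T = -609294 (T = -6 + (-780 - 492)*(7 + 472) = -6 - 1272*479 = -6 - 609288 = -609294)
A = -302/162779 (A = 1/(-539 - 1/302) = 1/(-162779/302) = -302/162779 ≈ -0.0018553)
A + 393*T = -302/162779 + 393*(-609294) = -302/162779 - 239452542 = -38977845334520/162779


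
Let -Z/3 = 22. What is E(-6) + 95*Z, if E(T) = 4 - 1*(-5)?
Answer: -6261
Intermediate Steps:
Z = -66 (Z = -3*22 = -66)
E(T) = 9 (E(T) = 4 + 5 = 9)
E(-6) + 95*Z = 9 + 95*(-66) = 9 - 6270 = -6261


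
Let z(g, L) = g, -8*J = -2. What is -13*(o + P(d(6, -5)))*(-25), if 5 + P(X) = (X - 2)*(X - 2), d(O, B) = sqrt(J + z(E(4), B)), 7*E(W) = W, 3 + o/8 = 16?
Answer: 944775/28 - 650*sqrt(161)/7 ≈ 32564.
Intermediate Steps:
o = 104 (o = -24 + 8*16 = -24 + 128 = 104)
E(W) = W/7
J = 1/4 (J = -1/8*(-2) = 1/4 ≈ 0.25000)
d(O, B) = sqrt(161)/14 (d(O, B) = sqrt(1/4 + (1/7)*4) = sqrt(1/4 + 4/7) = sqrt(23/28) = sqrt(161)/14)
P(X) = -5 + (-2 + X)**2 (P(X) = -5 + (X - 2)*(X - 2) = -5 + (-2 + X)*(-2 + X) = -5 + (-2 + X)**2)
-13*(o + P(d(6, -5)))*(-25) = -13*(104 + (-5 + (-2 + sqrt(161)/14)**2))*(-25) = -13*(99 + (-2 + sqrt(161)/14)**2)*(-25) = (-1287 - 13*(-2 + sqrt(161)/14)**2)*(-25) = 32175 + 325*(-2 + sqrt(161)/14)**2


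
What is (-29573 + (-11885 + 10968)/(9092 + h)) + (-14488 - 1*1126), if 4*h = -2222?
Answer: -110211355/2439 ≈ -45187.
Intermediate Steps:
h = -1111/2 (h = (¼)*(-2222) = -1111/2 ≈ -555.50)
(-29573 + (-11885 + 10968)/(9092 + h)) + (-14488 - 1*1126) = (-29573 + (-11885 + 10968)/(9092 - 1111/2)) + (-14488 - 1*1126) = (-29573 - 917/17073/2) + (-14488 - 1126) = (-29573 - 917*2/17073) - 15614 = (-29573 - 262/2439) - 15614 = -72128809/2439 - 15614 = -110211355/2439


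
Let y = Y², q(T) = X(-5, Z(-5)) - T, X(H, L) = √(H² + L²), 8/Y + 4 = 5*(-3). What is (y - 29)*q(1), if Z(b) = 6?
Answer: 10405/361 - 10405*√61/361 ≈ -196.29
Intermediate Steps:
Y = -8/19 (Y = 8/(-4 + 5*(-3)) = 8/(-4 - 15) = 8/(-19) = 8*(-1/19) = -8/19 ≈ -0.42105)
q(T) = √61 - T (q(T) = √((-5)² + 6²) - T = √(25 + 36) - T = √61 - T)
y = 64/361 (y = (-8/19)² = 64/361 ≈ 0.17729)
(y - 29)*q(1) = (64/361 - 29)*(√61 - 1*1) = -10405*(√61 - 1)/361 = -10405*(-1 + √61)/361 = 10405/361 - 10405*√61/361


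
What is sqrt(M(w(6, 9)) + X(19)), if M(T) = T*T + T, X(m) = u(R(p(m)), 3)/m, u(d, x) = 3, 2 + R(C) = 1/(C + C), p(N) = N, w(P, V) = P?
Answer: 3*sqrt(1691)/19 ≈ 6.4929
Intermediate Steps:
R(C) = -2 + 1/(2*C) (R(C) = -2 + 1/(C + C) = -2 + 1/(2*C))
X(m) = 3/m
M(T) = T + T**2 (M(T) = T**2 + T = T + T**2)
sqrt(M(w(6, 9)) + X(19)) = sqrt(6*(1 + 6) + 3/19) = sqrt(6*7 + 3*(1/19)) = sqrt(42 + 3/19) = sqrt(801/19) = 3*sqrt(1691)/19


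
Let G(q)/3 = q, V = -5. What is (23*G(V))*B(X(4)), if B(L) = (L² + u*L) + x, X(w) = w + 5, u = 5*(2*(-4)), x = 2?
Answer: 95565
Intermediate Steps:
G(q) = 3*q
u = -40 (u = 5*(-8) = -40)
X(w) = 5 + w
B(L) = 2 + L² - 40*L (B(L) = (L² - 40*L) + 2 = 2 + L² - 40*L)
(23*G(V))*B(X(4)) = (23*(3*(-5)))*(2 + (5 + 4)² - 40*(5 + 4)) = (23*(-15))*(2 + 9² - 40*9) = -345*(2 + 81 - 360) = -345*(-277) = 95565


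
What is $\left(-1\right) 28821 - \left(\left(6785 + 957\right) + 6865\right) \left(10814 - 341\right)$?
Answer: $-153007932$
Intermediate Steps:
$\left(-1\right) 28821 - \left(\left(6785 + 957\right) + 6865\right) \left(10814 - 341\right) = -28821 - \left(7742 + 6865\right) 10473 = -28821 - 14607 \cdot 10473 = -28821 - 152979111 = -153007932$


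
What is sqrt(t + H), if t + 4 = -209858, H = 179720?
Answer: I*sqrt(30142) ≈ 173.61*I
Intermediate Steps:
t = -209862 (t = -4 - 209858 = -209862)
sqrt(t + H) = sqrt(-209862 + 179720) = sqrt(-30142) = I*sqrt(30142)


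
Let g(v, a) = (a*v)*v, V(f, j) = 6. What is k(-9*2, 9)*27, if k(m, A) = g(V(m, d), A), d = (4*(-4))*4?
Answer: 8748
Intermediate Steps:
d = -64 (d = -16*4 = -64)
g(v, a) = a*v²
k(m, A) = 36*A (k(m, A) = A*6² = A*36 = 36*A)
k(-9*2, 9)*27 = (36*9)*27 = 324*27 = 8748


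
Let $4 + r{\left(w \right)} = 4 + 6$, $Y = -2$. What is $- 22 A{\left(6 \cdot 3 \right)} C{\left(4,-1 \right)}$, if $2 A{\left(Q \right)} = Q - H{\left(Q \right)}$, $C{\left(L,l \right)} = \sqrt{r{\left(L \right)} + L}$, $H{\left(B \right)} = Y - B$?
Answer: $- 418 \sqrt{10} \approx -1321.8$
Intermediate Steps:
$r{\left(w \right)} = 6$ ($r{\left(w \right)} = -4 + \left(4 + 6\right) = -4 + 10 = 6$)
$H{\left(B \right)} = -2 - B$
$C{\left(L,l \right)} = \sqrt{6 + L}$
$A{\left(Q \right)} = 1 + Q$ ($A{\left(Q \right)} = \frac{Q - \left(-2 - Q\right)}{2} = \frac{Q + \left(2 + Q\right)}{2} = \frac{2 + 2 Q}{2} = 1 + Q$)
$- 22 A{\left(6 \cdot 3 \right)} C{\left(4,-1 \right)} = - 22 \left(1 + 6 \cdot 3\right) \sqrt{6 + 4} = - 22 \left(1 + 18\right) \sqrt{10} = \left(-22\right) 19 \sqrt{10} = - 418 \sqrt{10}$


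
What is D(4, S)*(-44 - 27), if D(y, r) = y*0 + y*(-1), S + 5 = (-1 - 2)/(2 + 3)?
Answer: 284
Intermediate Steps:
S = -28/5 (S = -5 + (-1 - 2)/(2 + 3) = -5 - 3/5 = -5 - 3*⅕ = -5 - ⅗ = -28/5 ≈ -5.6000)
D(y, r) = -y (D(y, r) = 0 - y = -y)
D(4, S)*(-44 - 27) = (-1*4)*(-44 - 27) = -4*(-71) = 284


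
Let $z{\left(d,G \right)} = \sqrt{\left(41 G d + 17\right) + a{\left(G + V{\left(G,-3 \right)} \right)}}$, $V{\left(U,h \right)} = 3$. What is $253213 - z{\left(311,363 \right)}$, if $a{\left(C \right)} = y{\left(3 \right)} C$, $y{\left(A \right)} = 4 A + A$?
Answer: $253213 - 2 \sqrt{1158530} \approx 2.5106 \cdot 10^{5}$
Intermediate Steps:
$y{\left(A \right)} = 5 A$
$a{\left(C \right)} = 15 C$ ($a{\left(C \right)} = 5 \cdot 3 C = 15 C$)
$z{\left(d,G \right)} = \sqrt{62 + 15 G + 41 G d}$ ($z{\left(d,G \right)} = \sqrt{\left(41 G d + 17\right) + 15 \left(G + 3\right)} = \sqrt{\left(41 G d + 17\right) + 15 \left(3 + G\right)} = \sqrt{\left(17 + 41 G d\right) + \left(45 + 15 G\right)} = \sqrt{62 + 15 G + 41 G d}$)
$253213 - z{\left(311,363 \right)} = 253213 - \sqrt{62 + 15 \cdot 363 + 41 \cdot 363 \cdot 311} = 253213 - \sqrt{62 + 5445 + 4628613} = 253213 - \sqrt{4634120} = 253213 - 2 \sqrt{1158530}$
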